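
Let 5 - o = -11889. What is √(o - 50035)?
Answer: I*√38141 ≈ 195.3*I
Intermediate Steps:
o = 11894 (o = 5 - 1*(-11889) = 5 + 11889 = 11894)
√(o - 50035) = √(11894 - 50035) = √(-38141) = I*√38141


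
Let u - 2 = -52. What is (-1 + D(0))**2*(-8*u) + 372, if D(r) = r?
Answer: 772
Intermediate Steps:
u = -50 (u = 2 - 52 = -50)
(-1 + D(0))**2*(-8*u) + 372 = (-1 + 0)**2*(-8*(-50)) + 372 = (-1)**2*400 + 372 = 1*400 + 372 = 400 + 372 = 772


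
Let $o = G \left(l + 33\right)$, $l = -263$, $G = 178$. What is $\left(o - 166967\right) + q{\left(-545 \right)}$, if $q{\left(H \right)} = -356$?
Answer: $-208263$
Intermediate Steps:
$o = -40940$ ($o = 178 \left(-263 + 33\right) = 178 \left(-230\right) = -40940$)
$\left(o - 166967\right) + q{\left(-545 \right)} = \left(-40940 - 166967\right) - 356 = -207907 - 356 = -208263$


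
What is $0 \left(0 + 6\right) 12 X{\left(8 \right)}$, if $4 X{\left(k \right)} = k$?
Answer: $0$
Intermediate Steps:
$X{\left(k \right)} = \frac{k}{4}$
$0 \left(0 + 6\right) 12 X{\left(8 \right)} = 0 \left(0 + 6\right) 12 \cdot \frac{1}{4} \cdot 8 = 0 \cdot 6 \cdot 12 \cdot 2 = 0 \cdot 12 \cdot 2 = 0 \cdot 2 = 0$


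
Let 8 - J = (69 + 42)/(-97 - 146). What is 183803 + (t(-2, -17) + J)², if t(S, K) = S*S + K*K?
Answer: 1802170207/6561 ≈ 2.7468e+5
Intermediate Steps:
t(S, K) = K² + S² (t(S, K) = S² + K² = K² + S²)
J = 685/81 (J = 8 - (69 + 42)/(-97 - 146) = 8 - 111/(-243) = 8 - 111*(-1)/243 = 8 - 1*(-37/81) = 8 + 37/81 = 685/81 ≈ 8.4568)
183803 + (t(-2, -17) + J)² = 183803 + (((-17)² + (-2)²) + 685/81)² = 183803 + ((289 + 4) + 685/81)² = 183803 + (293 + 685/81)² = 183803 + (24418/81)² = 183803 + 596238724/6561 = 1802170207/6561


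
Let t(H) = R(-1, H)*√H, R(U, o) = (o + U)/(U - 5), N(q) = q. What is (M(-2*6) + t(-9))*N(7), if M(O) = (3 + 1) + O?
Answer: -56 + 35*I ≈ -56.0 + 35.0*I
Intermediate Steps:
M(O) = 4 + O
R(U, o) = (U + o)/(-5 + U)
t(H) = √H*(⅙ - H/6) (t(H) = ((-1 + H)/(-5 - 1))*√H = ((-1 + H)/(-6))*√H = (-(-1 + H)/6)*√H = (⅙ - H/6)*√H = √H*(⅙ - H/6))
(M(-2*6) + t(-9))*N(7) = ((4 - 2*6) + √(-9)*(1 - 1*(-9))/6)*7 = ((4 - 12) + (3*I)*(1 + 9)/6)*7 = (-8 + (⅙)*(3*I)*10)*7 = (-8 + 5*I)*7 = -56 + 35*I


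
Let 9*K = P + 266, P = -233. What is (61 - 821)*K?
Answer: -8360/3 ≈ -2786.7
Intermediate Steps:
K = 11/3 (K = (-233 + 266)/9 = (⅑)*33 = 11/3 ≈ 3.6667)
(61 - 821)*K = (61 - 821)*(11/3) = -760*11/3 = -8360/3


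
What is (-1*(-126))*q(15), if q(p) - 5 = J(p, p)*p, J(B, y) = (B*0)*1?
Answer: 630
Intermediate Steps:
J(B, y) = 0 (J(B, y) = 0*1 = 0)
q(p) = 5 (q(p) = 5 + 0*p = 5 + 0 = 5)
(-1*(-126))*q(15) = -1*(-126)*5 = 126*5 = 630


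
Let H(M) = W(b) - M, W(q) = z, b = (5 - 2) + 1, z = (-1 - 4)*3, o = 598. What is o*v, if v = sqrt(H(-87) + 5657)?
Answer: 598*sqrt(5729) ≈ 45263.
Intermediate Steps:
z = -15 (z = -5*3 = -15)
b = 4 (b = 3 + 1 = 4)
W(q) = -15
H(M) = -15 - M
v = sqrt(5729) (v = sqrt((-15 - 1*(-87)) + 5657) = sqrt((-15 + 87) + 5657) = sqrt(72 + 5657) = sqrt(5729) ≈ 75.690)
o*v = 598*sqrt(5729)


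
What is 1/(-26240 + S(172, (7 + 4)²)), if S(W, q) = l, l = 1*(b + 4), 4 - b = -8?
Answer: -1/26224 ≈ -3.8133e-5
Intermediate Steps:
b = 12 (b = 4 - 1*(-8) = 4 + 8 = 12)
l = 16 (l = 1*(12 + 4) = 1*16 = 16)
S(W, q) = 16
1/(-26240 + S(172, (7 + 4)²)) = 1/(-26240 + 16) = 1/(-26224) = -1/26224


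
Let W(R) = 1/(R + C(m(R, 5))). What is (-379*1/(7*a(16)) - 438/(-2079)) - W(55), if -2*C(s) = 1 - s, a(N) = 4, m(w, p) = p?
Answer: -702727/52668 ≈ -13.343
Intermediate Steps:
C(s) = -1/2 + s/2 (C(s) = -(1 - s)/2 = -1/2 + s/2)
W(R) = 1/(2 + R) (W(R) = 1/(R + (-1/2 + (1/2)*5)) = 1/(R + (-1/2 + 5/2)) = 1/(R + 2) = 1/(2 + R))
(-379*1/(7*a(16)) - 438/(-2079)) - W(55) = (-379/(7*4) - 438/(-2079)) - 1/(2 + 55) = (-379/28 - 438*(-1/2079)) - 1/57 = (-379*1/28 + 146/693) - 1*1/57 = (-379/28 + 146/693) - 1/57 = -36937/2772 - 1/57 = -702727/52668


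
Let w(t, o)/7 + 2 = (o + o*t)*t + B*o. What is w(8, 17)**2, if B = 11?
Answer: 97278769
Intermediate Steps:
w(t, o) = -14 + 77*o + 7*t*(o + o*t) (w(t, o) = -14 + 7*((o + o*t)*t + 11*o) = -14 + 7*(t*(o + o*t) + 11*o) = -14 + 7*(11*o + t*(o + o*t)) = -14 + (77*o + 7*t*(o + o*t)) = -14 + 77*o + 7*t*(o + o*t))
w(8, 17)**2 = (-14 + 77*17 + 7*17*8 + 7*17*8**2)**2 = (-14 + 1309 + 952 + 7*17*64)**2 = (-14 + 1309 + 952 + 7616)**2 = 9863**2 = 97278769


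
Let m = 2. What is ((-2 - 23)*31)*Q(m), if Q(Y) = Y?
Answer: -1550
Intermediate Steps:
((-2 - 23)*31)*Q(m) = ((-2 - 23)*31)*2 = -25*31*2 = -775*2 = -1550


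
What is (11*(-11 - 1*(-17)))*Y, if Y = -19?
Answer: -1254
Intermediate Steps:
(11*(-11 - 1*(-17)))*Y = (11*(-11 - 1*(-17)))*(-19) = (11*(-11 + 17))*(-19) = (11*6)*(-19) = 66*(-19) = -1254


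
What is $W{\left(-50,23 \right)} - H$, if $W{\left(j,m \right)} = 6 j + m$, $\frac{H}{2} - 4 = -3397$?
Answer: $6509$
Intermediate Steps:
$H = -6786$ ($H = 8 + 2 \left(-3397\right) = 8 - 6794 = -6786$)
$W{\left(j,m \right)} = m + 6 j$
$W{\left(-50,23 \right)} - H = \left(23 + 6 \left(-50\right)\right) - -6786 = \left(23 - 300\right) + 6786 = -277 + 6786 = 6509$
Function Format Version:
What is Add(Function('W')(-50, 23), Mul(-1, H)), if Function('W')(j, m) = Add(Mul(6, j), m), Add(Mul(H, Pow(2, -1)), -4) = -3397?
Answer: 6509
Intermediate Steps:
H = -6786 (H = Add(8, Mul(2, -3397)) = Add(8, -6794) = -6786)
Function('W')(j, m) = Add(m, Mul(6, j))
Add(Function('W')(-50, 23), Mul(-1, H)) = Add(Add(23, Mul(6, -50)), Mul(-1, -6786)) = Add(Add(23, -300), 6786) = Add(-277, 6786) = 6509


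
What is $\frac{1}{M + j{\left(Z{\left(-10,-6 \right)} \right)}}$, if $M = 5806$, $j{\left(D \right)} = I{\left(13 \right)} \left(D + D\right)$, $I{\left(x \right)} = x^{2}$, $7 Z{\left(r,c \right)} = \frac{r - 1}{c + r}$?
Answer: $\frac{56}{326995} \approx 0.00017126$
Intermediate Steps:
$Z{\left(r,c \right)} = \frac{-1 + r}{7 \left(c + r\right)}$ ($Z{\left(r,c \right)} = \frac{\left(r - 1\right) \frac{1}{c + r}}{7} = \frac{\left(-1 + r\right) \frac{1}{c + r}}{7} = \frac{\frac{1}{c + r} \left(-1 + r\right)}{7} = \frac{-1 + r}{7 \left(c + r\right)}$)
$j{\left(D \right)} = 338 D$ ($j{\left(D \right)} = 13^{2} \left(D + D\right) = 169 \cdot 2 D = 338 D$)
$\frac{1}{M + j{\left(Z{\left(-10,-6 \right)} \right)}} = \frac{1}{5806 + 338 \frac{-1 - 10}{7 \left(-6 - 10\right)}} = \frac{1}{5806 + 338 \cdot \frac{1}{7} \frac{1}{-16} \left(-11\right)} = \frac{1}{5806 + 338 \cdot \frac{1}{7} \left(- \frac{1}{16}\right) \left(-11\right)} = \frac{1}{5806 + 338 \cdot \frac{11}{112}} = \frac{1}{5806 + \frac{1859}{56}} = \frac{1}{\frac{326995}{56}} = \frac{56}{326995}$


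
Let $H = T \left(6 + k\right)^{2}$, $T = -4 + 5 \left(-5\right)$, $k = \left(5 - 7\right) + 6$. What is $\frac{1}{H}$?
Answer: $- \frac{1}{2900} \approx -0.00034483$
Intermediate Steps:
$k = 4$ ($k = -2 + 6 = 4$)
$T = -29$ ($T = -4 - 25 = -29$)
$H = -2900$ ($H = - 29 \left(6 + 4\right)^{2} = - 29 \cdot 10^{2} = \left(-29\right) 100 = -2900$)
$\frac{1}{H} = \frac{1}{-2900} = - \frac{1}{2900}$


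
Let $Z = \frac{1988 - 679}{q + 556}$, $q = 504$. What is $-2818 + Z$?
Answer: $- \frac{2985771}{1060} \approx -2816.8$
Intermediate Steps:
$Z = \frac{1309}{1060}$ ($Z = \frac{1988 - 679}{504 + 556} = \frac{1309}{1060} \approx 1.2349$)
$-2818 + Z = -2818 + \frac{1309}{1060} = - \frac{2985771}{1060}$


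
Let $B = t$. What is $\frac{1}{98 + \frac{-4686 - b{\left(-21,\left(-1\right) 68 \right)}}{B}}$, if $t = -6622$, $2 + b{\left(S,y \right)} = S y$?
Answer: $\frac{3311}{327534} \approx 0.010109$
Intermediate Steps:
$b{\left(S,y \right)} = -2 + S y$
$B = -6622$
$\frac{1}{98 + \frac{-4686 - b{\left(-21,\left(-1\right) 68 \right)}}{B}} = \frac{1}{98 + \frac{-4686 - \left(-2 - 21 \left(\left(-1\right) 68\right)\right)}{-6622}} = \frac{1}{98 + \left(-4686 - \left(-2 - -1428\right)\right) \left(- \frac{1}{6622}\right)} = \frac{1}{98 + \left(-4686 - \left(-2 + 1428\right)\right) \left(- \frac{1}{6622}\right)} = \frac{1}{98 + \left(-4686 - 1426\right) \left(- \frac{1}{6622}\right)} = \frac{1}{98 - - \frac{3056}{3311}} = \frac{1}{98 + \frac{3056}{3311}} = \frac{1}{\frac{327534}{3311}} = \frac{3311}{327534}$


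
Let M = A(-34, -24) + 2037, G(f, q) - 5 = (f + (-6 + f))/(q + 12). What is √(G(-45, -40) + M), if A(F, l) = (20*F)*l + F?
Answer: 8*√14035/7 ≈ 135.39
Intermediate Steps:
A(F, l) = F + 20*F*l (A(F, l) = 20*F*l + F = F + 20*F*l)
G(f, q) = 5 + (-6 + 2*f)/(12 + q) (G(f, q) = 5 + (f + (-6 + f))/(q + 12) = 5 + (-6 + 2*f)/(12 + q))
M = 18323 (M = -34*(1 + 20*(-24)) + 2037 = -34*(1 - 480) + 2037 = -34*(-479) + 2037 = 16286 + 2037 = 18323)
√(G(-45, -40) + M) = √((54 + 2*(-45) + 5*(-40))/(12 - 40) + 18323) = √((54 - 90 - 200)/(-28) + 18323) = √(-1/28*(-236) + 18323) = √(59/7 + 18323) = √(128320/7) = 8*√14035/7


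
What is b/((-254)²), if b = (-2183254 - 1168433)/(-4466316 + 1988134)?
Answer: 3351687/159882389912 ≈ 2.0963e-5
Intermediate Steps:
b = 3351687/2478182 (b = -3351687/(-2478182) = -3351687*(-1/2478182) = 3351687/2478182 ≈ 1.3525)
b/((-254)²) = 3351687/(2478182*((-254)²)) = (3351687/2478182)/64516 = (3351687/2478182)*(1/64516) = 3351687/159882389912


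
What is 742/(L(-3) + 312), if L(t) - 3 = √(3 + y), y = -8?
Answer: 23373/9923 - 371*I*√5/49615 ≈ 2.3554 - 0.01672*I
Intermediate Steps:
L(t) = 3 + I*√5 (L(t) = 3 + √(3 - 8) = 3 + √(-5) = 3 + I*√5)
742/(L(-3) + 312) = 742/((3 + I*√5) + 312) = 742/(315 + I*√5)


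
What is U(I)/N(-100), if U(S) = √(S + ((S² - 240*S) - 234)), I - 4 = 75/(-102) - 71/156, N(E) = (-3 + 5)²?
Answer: I*√6312881363/10608 ≈ 7.49*I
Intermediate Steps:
N(E) = 4 (N(E) = 2² = 4)
I = 7451/2652 (I = 4 + (75/(-102) - 71/156) = 4 + (75*(-1/102) - 71*1/156) = 4 + (-25/34 - 71/156) = 4 - 3157/2652 = 7451/2652 ≈ 2.8096)
U(S) = √(-234 + S² - 239*S) (U(S) = √(S + (-234 + S² - 240*S)) = √(-234 + S² - 239*S))
U(I)/N(-100) = √(-234 + (7451/2652)² - 239*7451/2652)/4 = √(-234 + 55517401/7033104 - 1780789/2652)*(¼) = √(-6312881363/7033104)*(¼) = (I*√6312881363/2652)*(¼) = I*√6312881363/10608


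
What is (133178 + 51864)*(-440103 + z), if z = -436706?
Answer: -162246490978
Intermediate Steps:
(133178 + 51864)*(-440103 + z) = (133178 + 51864)*(-440103 - 436706) = 185042*(-876809) = -162246490978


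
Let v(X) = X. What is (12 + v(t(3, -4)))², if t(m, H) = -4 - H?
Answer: 144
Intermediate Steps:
(12 + v(t(3, -4)))² = (12 + (-4 - 1*(-4)))² = (12 + (-4 + 4))² = (12 + 0)² = 12² = 144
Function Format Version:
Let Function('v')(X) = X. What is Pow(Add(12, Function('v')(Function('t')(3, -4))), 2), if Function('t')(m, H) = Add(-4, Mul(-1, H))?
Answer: 144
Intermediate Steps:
Pow(Add(12, Function('v')(Function('t')(3, -4))), 2) = Pow(Add(12, Add(-4, Mul(-1, -4))), 2) = Pow(Add(12, Add(-4, 4)), 2) = Pow(Add(12, 0), 2) = Pow(12, 2) = 144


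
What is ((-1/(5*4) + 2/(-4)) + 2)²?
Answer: 841/400 ≈ 2.1025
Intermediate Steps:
((-1/(5*4) + 2/(-4)) + 2)² = ((-1/20 + 2*(-¼)) + 2)² = ((-1*1/20 - ½) + 2)² = ((-1/20 - ½) + 2)² = (-11/20 + 2)² = (29/20)² = 841/400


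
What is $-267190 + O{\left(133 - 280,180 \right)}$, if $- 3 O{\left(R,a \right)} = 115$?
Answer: $- \frac{801685}{3} \approx -2.6723 \cdot 10^{5}$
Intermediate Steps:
$O{\left(R,a \right)} = - \frac{115}{3}$ ($O{\left(R,a \right)} = \left(- \frac{1}{3}\right) 115 = - \frac{115}{3}$)
$-267190 + O{\left(133 - 280,180 \right)} = -267190 - \frac{115}{3} = - \frac{801685}{3}$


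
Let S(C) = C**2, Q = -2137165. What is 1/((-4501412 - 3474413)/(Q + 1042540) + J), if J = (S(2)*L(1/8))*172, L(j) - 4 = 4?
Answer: 43785/241311673 ≈ 0.00018145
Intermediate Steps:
L(j) = 8 (L(j) = 4 + 4 = 8)
J = 5504 (J = (2**2*8)*172 = (4*8)*172 = 32*172 = 5504)
1/((-4501412 - 3474413)/(Q + 1042540) + J) = 1/((-4501412 - 3474413)/(-2137165 + 1042540) + 5504) = 1/(-7975825/(-1094625) + 5504) = 1/(-7975825*(-1/1094625) + 5504) = 1/(319033/43785 + 5504) = 1/(241311673/43785) = 43785/241311673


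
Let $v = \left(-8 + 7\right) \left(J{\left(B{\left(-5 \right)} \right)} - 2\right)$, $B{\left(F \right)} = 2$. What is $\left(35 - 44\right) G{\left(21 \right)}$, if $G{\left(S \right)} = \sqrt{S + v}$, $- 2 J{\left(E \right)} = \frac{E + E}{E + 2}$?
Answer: $- \frac{9 \sqrt{94}}{2} \approx -43.629$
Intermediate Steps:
$J{\left(E \right)} = - \frac{E}{2 + E}$ ($J{\left(E \right)} = - \frac{\left(E + E\right) \frac{1}{E + 2}}{2} = - \frac{2 E \frac{1}{2 + E}}{2} = - \frac{E}{2 + E}$)
$v = \frac{5}{2}$ ($v = \left(-8 + 7\right) \left(\left(-1\right) 2 \frac{1}{2 + 2} - 2\right) = - (\left(-1\right) 2 \cdot \frac{1}{4} - 2) = - (- \frac{1}{2} - 2) = \left(-1\right) \left(- \frac{5}{2}\right) = \frac{5}{2} \approx 2.5$)
$G{\left(S \right)} = \sqrt{\frac{5}{2} + S}$ ($G{\left(S \right)} = \sqrt{S + \frac{5}{2}} = \sqrt{\frac{5}{2} + S}$)
$\left(35 - 44\right) G{\left(21 \right)} = \left(35 - 44\right) \frac{\sqrt{10 + 4 \cdot 21}}{2} = \left(35 - 44\right) \frac{\sqrt{10 + 84}}{2} = - 9 \frac{\sqrt{94}}{2} = - \frac{9 \sqrt{94}}{2}$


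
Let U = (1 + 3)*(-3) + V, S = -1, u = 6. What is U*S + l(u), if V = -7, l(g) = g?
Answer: 25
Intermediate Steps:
U = -19 (U = (1 + 3)*(-3) - 7 = 4*(-3) - 7 = -12 - 7 = -19)
U*S + l(u) = -19*(-1) + 6 = 19 + 6 = 25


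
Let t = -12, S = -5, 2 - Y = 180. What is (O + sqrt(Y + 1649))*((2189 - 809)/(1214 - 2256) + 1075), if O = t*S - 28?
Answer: 17900320/521 + 559385*sqrt(1471)/521 ≈ 75537.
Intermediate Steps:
Y = -178 (Y = 2 - 1*180 = 2 - 180 = -178)
O = 32 (O = -12*(-5) - 28 = 60 - 28 = 32)
(O + sqrt(Y + 1649))*((2189 - 809)/(1214 - 2256) + 1075) = (32 + sqrt(-178 + 1649))*((2189 - 809)/(1214 - 2256) + 1075) = (32 + sqrt(1471))*(1380/(-1042) + 1075) = (32 + sqrt(1471))*(1380*(-1/1042) + 1075) = (32 + sqrt(1471))*(-690/521 + 1075) = (32 + sqrt(1471))*(559385/521) = 17900320/521 + 559385*sqrt(1471)/521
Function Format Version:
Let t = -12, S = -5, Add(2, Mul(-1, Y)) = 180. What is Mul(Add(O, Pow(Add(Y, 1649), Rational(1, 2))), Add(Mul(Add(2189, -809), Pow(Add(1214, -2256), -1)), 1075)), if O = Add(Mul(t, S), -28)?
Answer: Add(Rational(17900320, 521), Mul(Rational(559385, 521), Pow(1471, Rational(1, 2)))) ≈ 75537.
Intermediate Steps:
Y = -178 (Y = Add(2, Mul(-1, 180)) = Add(2, -180) = -178)
O = 32 (O = Add(Mul(-12, -5), -28) = Add(60, -28) = 32)
Mul(Add(O, Pow(Add(Y, 1649), Rational(1, 2))), Add(Mul(Add(2189, -809), Pow(Add(1214, -2256), -1)), 1075)) = Mul(Add(32, Pow(Add(-178, 1649), Rational(1, 2))), Add(Mul(Add(2189, -809), Pow(Add(1214, -2256), -1)), 1075)) = Mul(Add(32, Pow(1471, Rational(1, 2))), Add(Mul(1380, Pow(-1042, -1)), 1075)) = Mul(Add(32, Pow(1471, Rational(1, 2))), Add(Mul(1380, Rational(-1, 1042)), 1075)) = Mul(Add(32, Pow(1471, Rational(1, 2))), Add(Rational(-690, 521), 1075)) = Mul(Add(32, Pow(1471, Rational(1, 2))), Rational(559385, 521)) = Add(Rational(17900320, 521), Mul(Rational(559385, 521), Pow(1471, Rational(1, 2))))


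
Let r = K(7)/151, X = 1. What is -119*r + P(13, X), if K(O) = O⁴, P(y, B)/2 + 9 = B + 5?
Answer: -286625/151 ≈ -1898.2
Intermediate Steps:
P(y, B) = -8 + 2*B (P(y, B) = -18 + 2*(B + 5) = -18 + 2*(5 + B) = -18 + (10 + 2*B) = -8 + 2*B)
r = 2401/151 (r = 7⁴/151 = 2401*(1/151) = 2401/151 ≈ 15.901)
-119*r + P(13, X) = -119*2401/151 + (-8 + 2*1) = -285719/151 + (-8 + 2) = -285719/151 - 6 = -286625/151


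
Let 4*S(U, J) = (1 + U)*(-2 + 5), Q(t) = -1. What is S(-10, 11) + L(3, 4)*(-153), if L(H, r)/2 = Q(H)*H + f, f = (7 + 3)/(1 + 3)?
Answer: 585/4 ≈ 146.25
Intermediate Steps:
S(U, J) = 3/4 + 3*U/4 (S(U, J) = ((1 + U)*(-2 + 5))/4 = ((1 + U)*3)/4 = (3 + 3*U)/4 = 3/4 + 3*U/4)
f = 5/2 (f = 10/4 = 10*(1/4) = 5/2 ≈ 2.5000)
L(H, r) = 5 - 2*H (L(H, r) = 2*(-H + 5/2) = 2*(5/2 - H) = 5 - 2*H)
S(-10, 11) + L(3, 4)*(-153) = (3/4 + (3/4)*(-10)) + (5 - 2*3)*(-153) = (3/4 - 15/2) + (5 - 6)*(-153) = -27/4 - 1*(-153) = -27/4 + 153 = 585/4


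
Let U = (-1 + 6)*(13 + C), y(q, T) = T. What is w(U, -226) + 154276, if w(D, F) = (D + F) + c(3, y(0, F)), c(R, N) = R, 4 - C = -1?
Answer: 154143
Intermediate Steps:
C = 5 (C = 4 - 1*(-1) = 4 + 1 = 5)
U = 90 (U = (-1 + 6)*(13 + 5) = 5*18 = 90)
w(D, F) = 3 + D + F (w(D, F) = (D + F) + 3 = 3 + D + F)
w(U, -226) + 154276 = (3 + 90 - 226) + 154276 = -133 + 154276 = 154143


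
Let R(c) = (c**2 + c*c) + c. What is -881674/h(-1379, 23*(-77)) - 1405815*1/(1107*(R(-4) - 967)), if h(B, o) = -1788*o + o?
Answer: 1177538220151/1096566747507 ≈ 1.0738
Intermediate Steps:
R(c) = c + 2*c**2 (R(c) = (c**2 + c**2) + c = 2*c**2 + c = c + 2*c**2)
h(B, o) = -1787*o
-881674/h(-1379, 23*(-77)) - 1405815*1/(1107*(R(-4) - 967)) = -881674/((-41101*(-77))) - 1405815*1/(1107*(-4*(1 + 2*(-4)) - 967)) = -881674/((-1787*(-1771))) - 1405815*1/(1107*(-4*(1 - 8) - 967)) = -881674/3164777 - 1405815*1/(1107*(-4*(-7) - 967)) = -881674*1/3164777 - 1405815*1/(1107*(28 - 967)) = -881674/3164777 - 1405815/(1107*(-939)) = -881674/3164777 - 1405815/(-1039473) = -881674/3164777 - 1405815*(-1/1039473) = -881674/3164777 + 468605/346491 = 1177538220151/1096566747507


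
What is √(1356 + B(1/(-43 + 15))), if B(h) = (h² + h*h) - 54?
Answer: √1020770/28 ≈ 36.083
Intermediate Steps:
B(h) = -54 + 2*h² (B(h) = (h² + h²) - 54 = 2*h² - 54 = -54 + 2*h²)
√(1356 + B(1/(-43 + 15))) = √(1356 + (-54 + 2*(1/(-43 + 15))²)) = √(1356 + (-54 + 2*(1/(-28))²)) = √(1356 + (-54 + 2*(-1/28)²)) = √(1356 + (-54 + 2*(1/784))) = √(1356 + (-54 + 1/392)) = √(1356 - 21167/392) = √(510385/392) = √1020770/28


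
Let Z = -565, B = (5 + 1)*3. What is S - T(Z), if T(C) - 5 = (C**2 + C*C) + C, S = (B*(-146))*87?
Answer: -866526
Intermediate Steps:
B = 18 (B = 6*3 = 18)
S = -228636 (S = (18*(-146))*87 = -2628*87 = -228636)
T(C) = 5 + C + 2*C**2 (T(C) = 5 + ((C**2 + C*C) + C) = 5 + ((C**2 + C**2) + C) = 5 + (2*C**2 + C) = 5 + (C + 2*C**2) = 5 + C + 2*C**2)
S - T(Z) = -228636 - (5 - 565 + 2*(-565)**2) = -228636 - (5 - 565 + 2*319225) = -228636 - (5 - 565 + 638450) = -228636 - 1*637890 = -228636 - 637890 = -866526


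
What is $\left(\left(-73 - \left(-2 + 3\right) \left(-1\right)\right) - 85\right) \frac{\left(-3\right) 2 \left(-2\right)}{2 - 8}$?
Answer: $314$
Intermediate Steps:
$\left(\left(-73 - \left(-2 + 3\right) \left(-1\right)\right) - 85\right) \frac{\left(-3\right) 2 \left(-2\right)}{2 - 8} = \left(\left(-73 - 1 \left(-1\right)\right) - 85\right) \frac{\left(-6\right) \left(-2\right)}{-6} = \left(\left(-73 - -1\right) - 85\right) 12 \left(- \frac{1}{6}\right) = \left(\left(-73 + 1\right) - 85\right) \left(-2\right) = \left(-72 - 85\right) \left(-2\right) = \left(-157\right) \left(-2\right) = 314$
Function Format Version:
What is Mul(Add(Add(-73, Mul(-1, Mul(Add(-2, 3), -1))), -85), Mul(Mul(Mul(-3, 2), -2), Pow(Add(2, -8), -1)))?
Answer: 314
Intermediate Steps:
Mul(Add(Add(-73, Mul(-1, Mul(Add(-2, 3), -1))), -85), Mul(Mul(Mul(-3, 2), -2), Pow(Add(2, -8), -1))) = Mul(Add(Add(-73, Mul(-1, Mul(1, -1))), -85), Mul(Mul(-6, -2), Pow(-6, -1))) = Mul(Add(Add(-73, Mul(-1, -1)), -85), Mul(12, Rational(-1, 6))) = Mul(Add(Add(-73, 1), -85), -2) = Mul(Add(-72, -85), -2) = Mul(-157, -2) = 314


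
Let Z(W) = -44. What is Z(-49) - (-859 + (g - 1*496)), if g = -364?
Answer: 1675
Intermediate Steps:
Z(-49) - (-859 + (g - 1*496)) = -44 - (-859 + (-364 - 1*496)) = -44 - (-859 + (-364 - 496)) = -44 - (-859 - 860) = -44 - 1*(-1719) = -44 + 1719 = 1675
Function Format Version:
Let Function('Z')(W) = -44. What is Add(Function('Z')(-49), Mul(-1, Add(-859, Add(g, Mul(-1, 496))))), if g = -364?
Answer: 1675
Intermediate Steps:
Add(Function('Z')(-49), Mul(-1, Add(-859, Add(g, Mul(-1, 496))))) = Add(-44, Mul(-1, Add(-859, Add(-364, Mul(-1, 496))))) = Add(-44, Mul(-1, Add(-859, Add(-364, -496)))) = Add(-44, Mul(-1, Add(-859, -860))) = Add(-44, Mul(-1, -1719)) = Add(-44, 1719) = 1675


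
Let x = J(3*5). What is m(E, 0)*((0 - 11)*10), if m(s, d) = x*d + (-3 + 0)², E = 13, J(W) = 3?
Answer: -990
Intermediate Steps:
x = 3
m(s, d) = 9 + 3*d (m(s, d) = 3*d + (-3 + 0)² = 3*d + (-3)² = 3*d + 9 = 9 + 3*d)
m(E, 0)*((0 - 11)*10) = (9 + 3*0)*((0 - 11)*10) = (9 + 0)*(-11*10) = 9*(-110) = -990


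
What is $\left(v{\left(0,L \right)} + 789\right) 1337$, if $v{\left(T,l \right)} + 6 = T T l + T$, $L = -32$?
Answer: $1046871$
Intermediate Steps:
$v{\left(T,l \right)} = -6 + T + l T^{2}$ ($v{\left(T,l \right)} = -6 + \left(T T l + T\right) = -6 + \left(T^{2} l + T\right) = -6 + \left(l T^{2} + T\right) = -6 + \left(T + l T^{2}\right) = -6 + T + l T^{2}$)
$\left(v{\left(0,L \right)} + 789\right) 1337 = \left(\left(-6 + 0 - 32 \cdot 0^{2}\right) + 789\right) 1337 = \left(\left(-6 + 0 - 0\right) + 789\right) 1337 = \left(\left(-6 + 0 + 0\right) + 789\right) 1337 = \left(-6 + 789\right) 1337 = 783 \cdot 1337 = 1046871$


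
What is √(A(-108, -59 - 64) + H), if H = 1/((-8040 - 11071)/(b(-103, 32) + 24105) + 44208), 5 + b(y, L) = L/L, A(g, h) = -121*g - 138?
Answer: √14677591832541827889967/1065437897 ≈ 113.71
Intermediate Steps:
A(g, h) = -138 - 121*g
b(y, L) = -4 (b(y, L) = -5 + L/L = -5 + 1 = -4)
H = 24101/1065437897 (H = 1/((-8040 - 11071)/(-4 + 24105) + 44208) = 1/(-19111/24101 + 44208) = 1/(1065437897/24101) = 24101/1065437897 ≈ 2.2621e-5)
√(A(-108, -59 - 64) + H) = √((-138 - 121*(-108)) + 24101/1065437897) = √((-138 + 13068) + 24101/1065437897) = √(12930 + 24101/1065437897) = √(13776112032311/1065437897) = √14677591832541827889967/1065437897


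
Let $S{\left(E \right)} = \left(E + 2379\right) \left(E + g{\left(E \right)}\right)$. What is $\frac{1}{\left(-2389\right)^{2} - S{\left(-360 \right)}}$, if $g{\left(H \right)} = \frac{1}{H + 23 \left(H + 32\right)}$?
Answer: $\frac{7904}{50855610563} \approx 1.5542 \cdot 10^{-7}$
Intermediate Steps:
$g{\left(H \right)} = \frac{1}{736 + 24 H}$ ($g{\left(H \right)} = \frac{1}{H + 23 \left(32 + H\right)} = \frac{1}{H + \left(736 + 23 H\right)} = \frac{1}{736 + 24 H}$)
$S{\left(E \right)} = \left(2379 + E\right) \left(E + \frac{1}{8 \left(92 + 3 E\right)}\right)$ ($S{\left(E \right)} = \left(E + 2379\right) \left(E + \frac{1}{8 \left(92 + 3 E\right)}\right) = \left(2379 + E\right) \left(E + \frac{1}{8 \left(92 + 3 E\right)}\right)$)
$\frac{1}{\left(-2389\right)^{2} - S{\left(-360 \right)}} = \frac{1}{\left(-2389\right)^{2} - \frac{2379 - 360 + 8 \left(-360\right) \left(92 + 3 \left(-360\right)\right) \left(2379 - 360\right)}{8 \left(92 + 3 \left(-360\right)\right)}} = \frac{1}{5707321 - \frac{2379 - 360 + 8 \left(-360\right) \left(92 - 1080\right) 2019}{8 \left(92 - 1080\right)}} = \frac{1}{5707321 - \frac{2379 - 360 + 8 \left(-360\right) \left(-988\right) 2019}{8 \left(-988\right)}} = \frac{1}{5707321 - \frac{1}{8} \left(- \frac{1}{988}\right) \left(2379 - 360 + 5744943360\right)} = \frac{1}{5707321 - \frac{1}{8} \left(- \frac{1}{988}\right) 5744945379} = \frac{1}{5707321 - - \frac{5744945379}{7904}} = \frac{1}{5707321 + \frac{5744945379}{7904}} = \frac{1}{\frac{50855610563}{7904}} = \frac{7904}{50855610563}$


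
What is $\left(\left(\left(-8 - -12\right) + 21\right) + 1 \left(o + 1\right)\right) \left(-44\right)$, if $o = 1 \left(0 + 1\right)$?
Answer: $-1188$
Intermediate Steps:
$o = 1$ ($o = 1 \cdot 1 = 1$)
$\left(\left(\left(-8 - -12\right) + 21\right) + 1 \left(o + 1\right)\right) \left(-44\right) = \left(\left(\left(-8 - -12\right) + 21\right) + 1 \left(1 + 1\right)\right) \left(-44\right) = \left(\left(\left(-8 + 12\right) + 21\right) + 1 \cdot 2\right) \left(-44\right) = \left(\left(4 + 21\right) + 2\right) \left(-44\right) = \left(25 + 2\right) \left(-44\right) = 27 \left(-44\right) = -1188$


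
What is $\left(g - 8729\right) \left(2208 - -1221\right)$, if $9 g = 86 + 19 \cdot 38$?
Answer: $-29623893$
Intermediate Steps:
$g = \frac{808}{9}$ ($g = \frac{86 + 19 \cdot 38}{9} = \frac{86 + 722}{9} = \frac{1}{9} \cdot 808 = \frac{808}{9} \approx 89.778$)
$\left(g - 8729\right) \left(2208 - -1221\right) = \left(\frac{808}{9} - 8729\right) \left(2208 - -1221\right) = - \frac{77753 \left(2208 + \left(\left(9264 - 10493\right) + \left(2460 - 10\right)\right)\right)}{9} = - \frac{77753 \left(2208 + \left(-1229 + 2450\right)\right)}{9} = - \frac{77753 \left(2208 + 1221\right)}{9} = \left(- \frac{77753}{9}\right) 3429 = -29623893$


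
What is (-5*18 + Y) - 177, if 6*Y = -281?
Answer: -1883/6 ≈ -313.83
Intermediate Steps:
Y = -281/6 (Y = (⅙)*(-281) = -281/6 ≈ -46.833)
(-5*18 + Y) - 177 = (-5*18 - 281/6) - 177 = (-90 - 281/6) - 177 = -821/6 - 177 = -1883/6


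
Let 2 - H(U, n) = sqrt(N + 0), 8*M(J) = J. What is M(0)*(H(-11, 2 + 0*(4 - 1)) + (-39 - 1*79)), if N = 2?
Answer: 0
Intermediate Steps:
M(J) = J/8
H(U, n) = 2 - sqrt(2) (H(U, n) = 2 - sqrt(2 + 0) = 2 - sqrt(2))
M(0)*(H(-11, 2 + 0*(4 - 1)) + (-39 - 1*79)) = ((1/8)*0)*((2 - sqrt(2)) + (-39 - 1*79)) = 0*((2 - sqrt(2)) + (-39 - 79)) = 0*((2 - sqrt(2)) - 118) = 0*(-116 - sqrt(2)) = 0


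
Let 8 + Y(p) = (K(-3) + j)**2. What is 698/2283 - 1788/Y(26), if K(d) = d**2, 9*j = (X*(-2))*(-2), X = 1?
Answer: -326051578/15015291 ≈ -21.715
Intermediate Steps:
j = 4/9 (j = ((1*(-2))*(-2))/9 = (-2*(-2))/9 = (1/9)*4 = 4/9 ≈ 0.44444)
Y(p) = 6577/81 (Y(p) = -8 + ((-3)**2 + 4/9)**2 = -8 + (9 + 4/9)**2 = -8 + (85/9)**2 = -8 + 7225/81 = 6577/81)
698/2283 - 1788/Y(26) = 698/2283 - 1788/6577/81 = 698*(1/2283) - 1788*81/6577 = 698/2283 - 144828/6577 = -326051578/15015291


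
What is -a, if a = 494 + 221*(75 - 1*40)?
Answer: -8229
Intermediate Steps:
a = 8229 (a = 494 + 221*(75 - 40) = 494 + 221*35 = 494 + 7735 = 8229)
-a = -1*8229 = -8229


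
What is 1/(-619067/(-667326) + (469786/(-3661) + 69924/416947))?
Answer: -1018635079396242/129597255952408639 ≈ -0.0078600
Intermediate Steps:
1/(-619067/(-667326) + (469786/(-3661) + 69924/416947)) = 1/(-619067*(-1/667326) + (469786*(-1/3661) + 69924*(1/416947))) = 1/(619067/667326 + (-469786/3661 + 69924/416947)) = 1/(619067/667326 - 195619871578/1526442967) = 1/(-129597255952408639/1018635079396242) = -1018635079396242/129597255952408639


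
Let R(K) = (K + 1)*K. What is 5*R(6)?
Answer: 210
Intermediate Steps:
R(K) = K*(1 + K) (R(K) = (1 + K)*K = K*(1 + K))
5*R(6) = 5*(6*(1 + 6)) = 5*(6*7) = 5*42 = 210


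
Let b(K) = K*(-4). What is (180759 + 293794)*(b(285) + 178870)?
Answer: 84342304690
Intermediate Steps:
b(K) = -4*K
(180759 + 293794)*(b(285) + 178870) = (180759 + 293794)*(-4*285 + 178870) = 474553*(-1140 + 178870) = 474553*177730 = 84342304690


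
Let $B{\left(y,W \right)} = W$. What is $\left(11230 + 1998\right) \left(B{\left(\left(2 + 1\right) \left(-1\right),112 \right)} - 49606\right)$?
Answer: $-654706632$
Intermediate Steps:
$\left(11230 + 1998\right) \left(B{\left(\left(2 + 1\right) \left(-1\right),112 \right)} - 49606\right) = \left(11230 + 1998\right) \left(112 - 49606\right) = 13228 \left(-49494\right) = -654706632$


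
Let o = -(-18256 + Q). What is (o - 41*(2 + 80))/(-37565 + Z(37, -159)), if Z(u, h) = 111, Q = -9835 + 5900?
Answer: -18829/37454 ≈ -0.50272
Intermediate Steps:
Q = -3935
o = 22191 (o = -(-18256 - 3935) = -1*(-22191) = 22191)
(o - 41*(2 + 80))/(-37565 + Z(37, -159)) = (22191 - 41*(2 + 80))/(-37565 + 111) = (22191 - 41*82)/(-37454) = (22191 - 3362)*(-1/37454) = 18829*(-1/37454) = -18829/37454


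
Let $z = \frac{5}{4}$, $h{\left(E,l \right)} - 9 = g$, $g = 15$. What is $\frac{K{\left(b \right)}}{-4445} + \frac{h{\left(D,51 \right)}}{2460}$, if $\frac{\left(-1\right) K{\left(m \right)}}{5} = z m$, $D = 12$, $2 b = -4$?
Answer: $\frac{2531}{364490} \approx 0.0069439$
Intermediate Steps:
$b = -2$ ($b = \frac{1}{2} \left(-4\right) = -2$)
$h{\left(E,l \right)} = 24$ ($h{\left(E,l \right)} = 9 + 15 = 24$)
$z = \frac{5}{4}$ ($z = 5 \cdot \frac{1}{4} = \frac{5}{4} \approx 1.25$)
$K{\left(m \right)} = - \frac{25 m}{4}$ ($K{\left(m \right)} = - 5 \frac{5 m}{4} = - \frac{25 m}{4}$)
$\frac{K{\left(b \right)}}{-4445} + \frac{h{\left(D,51 \right)}}{2460} = \frac{\left(- \frac{25}{4}\right) \left(-2\right)}{-4445} + \frac{24}{2460} = \frac{25}{2} \left(- \frac{1}{4445}\right) + 24 \cdot \frac{1}{2460} = - \frac{5}{1778} + \frac{2}{205} = \frac{2531}{364490}$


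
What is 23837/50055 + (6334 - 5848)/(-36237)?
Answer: 5953579/12864135 ≈ 0.46280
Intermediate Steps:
23837/50055 + (6334 - 5848)/(-36237) = 23837*(1/50055) + 486*(-1/36237) = 23837/50055 - 162/12079 = 5953579/12864135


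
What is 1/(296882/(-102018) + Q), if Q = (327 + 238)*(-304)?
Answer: -51009/8761454281 ≈ -5.8220e-6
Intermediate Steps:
Q = -171760 (Q = 565*(-304) = -171760)
1/(296882/(-102018) + Q) = 1/(296882/(-102018) - 171760) = 1/(296882*(-1/102018) - 171760) = 1/(-148441/51009 - 171760) = 1/(-8761454281/51009) = -51009/8761454281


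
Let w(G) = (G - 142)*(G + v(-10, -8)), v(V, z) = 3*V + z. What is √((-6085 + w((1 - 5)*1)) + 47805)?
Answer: 2*√11963 ≈ 218.75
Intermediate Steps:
v(V, z) = z + 3*V
w(G) = (-142 + G)*(-38 + G) (w(G) = (G - 142)*(G + (-8 + 3*(-10))) = (-142 + G)*(G + (-8 - 30)) = (-142 + G)*(G - 38) = (-142 + G)*(-38 + G))
√((-6085 + w((1 - 5)*1)) + 47805) = √((-6085 + (5396 + ((1 - 5)*1)² - 180*(1 - 5))) + 47805) = √((-6085 + (5396 + (-4*1)² - (-720))) + 47805) = √((-6085 + (5396 + (-4)² - 180*(-4))) + 47805) = √((-6085 + (5396 + 16 + 720)) + 47805) = √((-6085 + 6132) + 47805) = √(47 + 47805) = √47852 = 2*√11963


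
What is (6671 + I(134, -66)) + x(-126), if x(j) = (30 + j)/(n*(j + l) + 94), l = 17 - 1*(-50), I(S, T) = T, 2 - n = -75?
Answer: 9795247/1483 ≈ 6605.0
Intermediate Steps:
n = 77 (n = 2 - 1*(-75) = 2 + 75 = 77)
l = 67 (l = 17 + 50 = 67)
x(j) = (30 + j)/(5253 + 77*j) (x(j) = (30 + j)/(77*(j + 67) + 94) = (30 + j)/(77*(67 + j) + 94) = (30 + j)/((5159 + 77*j) + 94) = (30 + j)/(5253 + 77*j))
(6671 + I(134, -66)) + x(-126) = (6671 - 66) + (30 - 126)/(5253 + 77*(-126)) = 6605 - 96/(5253 - 9702) = 6605 - 96/(-4449) = 6605 - 1/4449*(-96) = 6605 + 32/1483 = 9795247/1483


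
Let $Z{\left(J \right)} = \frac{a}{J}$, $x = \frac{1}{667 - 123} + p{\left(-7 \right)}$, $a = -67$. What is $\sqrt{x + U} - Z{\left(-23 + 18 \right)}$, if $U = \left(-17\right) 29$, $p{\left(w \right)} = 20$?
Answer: $- \frac{67}{5} + \frac{i \sqrt{8748574}}{136} \approx -13.4 + 21.749 i$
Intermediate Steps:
$x = \frac{10881}{544}$ ($x = \frac{1}{667 - 123} + 20 = \frac{1}{544} + 20 = \frac{10881}{544} \approx 20.002$)
$Z{\left(J \right)} = - \frac{67}{J}$
$U = -493$
$\sqrt{x + U} - Z{\left(-23 + 18 \right)} = \sqrt{\frac{10881}{544} - 493} - - \frac{67}{-23 + 18} = \sqrt{- \frac{257311}{544}} - - \frac{67}{-5} = \frac{i \sqrt{8748574}}{136} - \left(-67\right) \left(- \frac{1}{5}\right) = \frac{i \sqrt{8748574}}{136} - \frac{67}{5} = - \frac{67}{5} + \frac{i \sqrt{8748574}}{136}$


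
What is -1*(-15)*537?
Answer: 8055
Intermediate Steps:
-1*(-15)*537 = 15*537 = 8055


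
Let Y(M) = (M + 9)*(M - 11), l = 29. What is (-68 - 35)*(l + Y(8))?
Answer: 2266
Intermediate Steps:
Y(M) = (-11 + M)*(9 + M) (Y(M) = (9 + M)*(-11 + M) = (-11 + M)*(9 + M))
(-68 - 35)*(l + Y(8)) = (-68 - 35)*(29 + (-99 + 8**2 - 2*8)) = -103*(29 + (-99 + 64 - 16)) = -103*(29 - 51) = -103*(-22) = 2266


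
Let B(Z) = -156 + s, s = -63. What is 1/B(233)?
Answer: -1/219 ≈ -0.0045662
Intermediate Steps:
B(Z) = -219 (B(Z) = -156 - 63 = -219)
1/B(233) = 1/(-219) = -1/219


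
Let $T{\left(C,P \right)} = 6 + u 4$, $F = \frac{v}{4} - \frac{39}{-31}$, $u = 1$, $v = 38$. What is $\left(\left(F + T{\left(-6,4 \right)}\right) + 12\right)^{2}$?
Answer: $\frac{4124961}{3844} \approx 1073.1$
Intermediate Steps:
$F = \frac{667}{62}$ ($F = \frac{38}{4} - \frac{39}{-31} = 38 \cdot \frac{1}{4} - - \frac{39}{31} = \frac{19}{2} + \frac{39}{31} = \frac{667}{62} \approx 10.758$)
$T{\left(C,P \right)} = 10$ ($T{\left(C,P \right)} = 6 + 1 \cdot 4 = 6 + 4 = 10$)
$\left(\left(F + T{\left(-6,4 \right)}\right) + 12\right)^{2} = \left(\left(\frac{667}{62} + 10\right) + 12\right)^{2} = \left(\frac{1287}{62} + 12\right)^{2} = \left(\frac{2031}{62}\right)^{2} = \frac{4124961}{3844}$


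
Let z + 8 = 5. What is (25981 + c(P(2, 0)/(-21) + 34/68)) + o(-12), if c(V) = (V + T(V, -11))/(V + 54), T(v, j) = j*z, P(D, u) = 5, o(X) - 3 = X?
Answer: 59191585/2279 ≈ 25973.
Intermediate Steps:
z = -3 (z = -8 + 5 = -3)
o(X) = 3 + X
T(v, j) = -3*j (T(v, j) = j*(-3) = -3*j)
c(V) = (33 + V)/(54 + V) (c(V) = (V - 3*(-11))/(V + 54) = (V + 33)/(54 + V) = (33 + V)/(54 + V))
(25981 + c(P(2, 0)/(-21) + 34/68)) + o(-12) = (25981 + (33 + (5/(-21) + 34/68))/(54 + (5/(-21) + 34/68))) + (3 - 12) = (25981 + (33 + (5*(-1/21) + 34*(1/68)))/(54 + (5*(-1/21) + 34*(1/68)))) - 9 = (25981 + (33 + (-5/21 + ½))/(54 + (-5/21 + ½))) - 9 = (25981 + (33 + 11/42)/(54 + 11/42)) - 9 = (25981 + (1397/42)/(2279/42)) - 9 = (25981 + (42/2279)*(1397/42)) - 9 = (25981 + 1397/2279) - 9 = 59212096/2279 - 9 = 59191585/2279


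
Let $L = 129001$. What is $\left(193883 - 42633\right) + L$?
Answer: $280251$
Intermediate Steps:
$\left(193883 - 42633\right) + L = \left(193883 - 42633\right) + 129001 = 151250 + 129001 = 280251$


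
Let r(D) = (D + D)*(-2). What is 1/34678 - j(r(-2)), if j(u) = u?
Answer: -277423/34678 ≈ -8.0000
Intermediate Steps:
r(D) = -4*D (r(D) = (2*D)*(-2) = -4*D)
1/34678 - j(r(-2)) = 1/34678 - (-4)*(-2) = 1/34678 - 1*8 = 1/34678 - 8 = -277423/34678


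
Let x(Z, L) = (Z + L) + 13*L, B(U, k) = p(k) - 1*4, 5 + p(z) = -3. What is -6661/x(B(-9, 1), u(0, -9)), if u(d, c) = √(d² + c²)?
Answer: -6661/114 ≈ -58.430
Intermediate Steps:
p(z) = -8 (p(z) = -5 - 3 = -8)
u(d, c) = √(c² + d²)
B(U, k) = -12 (B(U, k) = -8 - 1*4 = -8 - 4 = -12)
x(Z, L) = Z + 14*L (x(Z, L) = (L + Z) + 13*L = Z + 14*L)
-6661/x(B(-9, 1), u(0, -9)) = -6661/(-12 + 14*√((-9)² + 0²)) = -6661/(-12 + 14*√(81 + 0)) = -6661/(-12 + 14*√81) = -6661/(-12 + 14*9) = -6661/(-12 + 126) = -6661/114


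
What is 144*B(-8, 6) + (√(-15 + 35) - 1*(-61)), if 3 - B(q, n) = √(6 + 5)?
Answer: 493 - 144*√11 + 2*√5 ≈ 19.878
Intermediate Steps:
B(q, n) = 3 - √11 (B(q, n) = 3 - √(6 + 5) = 3 - √11)
144*B(-8, 6) + (√(-15 + 35) - 1*(-61)) = 144*(3 - √11) + (√(-15 + 35) - 1*(-61)) = (432 - 144*√11) + (√20 + 61) = (432 - 144*√11) + (2*√5 + 61) = (432 - 144*√11) + (61 + 2*√5) = 493 - 144*√11 + 2*√5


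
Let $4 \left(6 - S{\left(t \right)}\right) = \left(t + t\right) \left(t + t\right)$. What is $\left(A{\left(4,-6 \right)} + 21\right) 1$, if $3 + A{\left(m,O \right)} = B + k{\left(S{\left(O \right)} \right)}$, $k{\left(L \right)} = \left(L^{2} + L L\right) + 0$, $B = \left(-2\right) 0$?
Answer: $1818$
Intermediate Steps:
$B = 0$
$S{\left(t \right)} = 6 - t^{2}$ ($S{\left(t \right)} = 6 - \frac{\left(t + t\right) \left(t + t\right)}{4} = 6 - \frac{2 t 2 t}{4} = 6 - \frac{4 t^{2}}{4} = 6 - t^{2}$)
$k{\left(L \right)} = 2 L^{2}$ ($k{\left(L \right)} = \left(L^{2} + L^{2}\right) + 0 = 2 L^{2} + 0 = 2 L^{2}$)
$A{\left(m,O \right)} = -3 + 2 \left(6 - O^{2}\right)^{2}$ ($A{\left(m,O \right)} = -3 + \left(0 + 2 \left(6 - O^{2}\right)^{2}\right) = -3 + 2 \left(6 - O^{2}\right)^{2}$)
$\left(A{\left(4,-6 \right)} + 21\right) 1 = \left(\left(-3 + 2 \left(-6 + \left(-6\right)^{2}\right)^{2}\right) + 21\right) 1 = \left(\left(-3 + 2 \left(-6 + 36\right)^{2}\right) + 21\right) 1 = \left(\left(-3 + 2 \cdot 30^{2}\right) + 21\right) 1 = \left(\left(-3 + 2 \cdot 900\right) + 21\right) 1 = \left(\left(-3 + 1800\right) + 21\right) 1 = \left(1797 + 21\right) 1 = 1818 \cdot 1 = 1818$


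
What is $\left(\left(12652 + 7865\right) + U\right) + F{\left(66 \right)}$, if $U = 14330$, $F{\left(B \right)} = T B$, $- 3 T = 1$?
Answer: $34825$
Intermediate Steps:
$T = - \frac{1}{3}$ ($T = \left(- \frac{1}{3}\right) 1 = - \frac{1}{3} \approx -0.33333$)
$F{\left(B \right)} = - \frac{B}{3}$
$\left(\left(12652 + 7865\right) + U\right) + F{\left(66 \right)} = \left(\left(12652 + 7865\right) + 14330\right) - 22 = \left(20517 + 14330\right) - 22 = 34847 - 22 = 34825$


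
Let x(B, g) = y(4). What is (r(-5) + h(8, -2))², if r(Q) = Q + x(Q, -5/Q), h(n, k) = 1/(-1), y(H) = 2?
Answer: 16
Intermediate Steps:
x(B, g) = 2
h(n, k) = -1
r(Q) = 2 + Q (r(Q) = Q + 2 = 2 + Q)
(r(-5) + h(8, -2))² = ((2 - 5) - 1)² = (-3 - 1)² = (-4)² = 16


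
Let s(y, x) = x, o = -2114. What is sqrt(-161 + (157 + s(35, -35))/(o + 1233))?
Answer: I*sqrt(125069403)/881 ≈ 12.694*I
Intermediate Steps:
sqrt(-161 + (157 + s(35, -35))/(o + 1233)) = sqrt(-161 + (157 - 35)/(-2114 + 1233)) = sqrt(-161 + 122/(-881)) = sqrt(-161 + 122*(-1/881)) = sqrt(-161 - 122/881) = sqrt(-141963/881) = I*sqrt(125069403)/881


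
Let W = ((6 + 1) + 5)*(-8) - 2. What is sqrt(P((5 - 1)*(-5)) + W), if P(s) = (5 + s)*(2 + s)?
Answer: 2*sqrt(43) ≈ 13.115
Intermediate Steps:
P(s) = (2 + s)*(5 + s)
W = -98 (W = (7 + 5)*(-8) - 2 = 12*(-8) - 2 = -96 - 2 = -98)
sqrt(P((5 - 1)*(-5)) + W) = sqrt((10 + ((5 - 1)*(-5))**2 + 7*((5 - 1)*(-5))) - 98) = sqrt((10 + (4*(-5))**2 + 7*(4*(-5))) - 98) = sqrt((10 + (-20)**2 + 7*(-20)) - 98) = sqrt((10 + 400 - 140) - 98) = sqrt(270 - 98) = sqrt(172) = 2*sqrt(43)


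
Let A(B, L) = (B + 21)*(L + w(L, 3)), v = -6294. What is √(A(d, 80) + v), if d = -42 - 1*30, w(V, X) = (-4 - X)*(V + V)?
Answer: 21*√106 ≈ 216.21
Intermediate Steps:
w(V, X) = 2*V*(-4 - X) (w(V, X) = (-4 - X)*(2*V) = 2*V*(-4 - X))
d = -72 (d = -42 - 30 = -72)
A(B, L) = -13*L*(21 + B) (A(B, L) = (B + 21)*(L - 2*L*(4 + 3)) = (21 + B)*(L - 2*L*7) = (21 + B)*(L - 14*L) = (21 + B)*(-13*L) = -13*L*(21 + B))
√(A(d, 80) + v) = √(13*80*(-21 - 1*(-72)) - 6294) = √(13*80*(-21 + 72) - 6294) = √(13*80*51 - 6294) = √(53040 - 6294) = √46746 = 21*√106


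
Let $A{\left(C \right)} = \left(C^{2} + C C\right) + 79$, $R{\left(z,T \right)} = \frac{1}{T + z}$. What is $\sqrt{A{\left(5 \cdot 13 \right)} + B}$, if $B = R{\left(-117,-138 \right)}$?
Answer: $\frac{\sqrt{554597970}}{255} \approx 92.353$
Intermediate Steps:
$A{\left(C \right)} = 79 + 2 C^{2}$ ($A{\left(C \right)} = \left(C^{2} + C^{2}\right) + 79 = 2 C^{2} + 79 = 79 + 2 C^{2}$)
$B = - \frac{1}{255}$ ($B = \frac{1}{-138 - 117} = \frac{1}{-255} = - \frac{1}{255} \approx -0.0039216$)
$\sqrt{A{\left(5 \cdot 13 \right)} + B} = \sqrt{\left(79 + 2 \left(5 \cdot 13\right)^{2}\right) - \frac{1}{255}} = \sqrt{\left(79 + 2 \cdot 65^{2}\right) - \frac{1}{255}} = \sqrt{\left(79 + 2 \cdot 4225\right) - \frac{1}{255}} = \sqrt{\left(79 + 8450\right) - \frac{1}{255}} = \sqrt{8529 - \frac{1}{255}} = \sqrt{\frac{2174894}{255}} = \frac{\sqrt{554597970}}{255}$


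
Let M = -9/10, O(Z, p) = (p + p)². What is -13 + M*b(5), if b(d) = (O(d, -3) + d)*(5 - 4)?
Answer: -499/10 ≈ -49.900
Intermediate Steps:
O(Z, p) = 4*p² (O(Z, p) = (2*p)² = 4*p²)
b(d) = 36 + d (b(d) = (4*(-3)² + d)*(5 - 4) = (4*9 + d)*1 = (36 + d)*1 = 36 + d)
M = -9/10 (M = -9*⅒ = -9/10 ≈ -0.90000)
-13 + M*b(5) = -13 - 9*(36 + 5)/10 = -13 - 9/10*41 = -13 - 369/10 = -499/10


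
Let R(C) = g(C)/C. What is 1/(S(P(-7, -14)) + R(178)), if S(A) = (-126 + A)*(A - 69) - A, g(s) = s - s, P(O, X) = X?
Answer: 1/11634 ≈ 8.5955e-5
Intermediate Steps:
g(s) = 0
R(C) = 0 (R(C) = 0/C = 0)
S(A) = -A + (-126 + A)*(-69 + A) (S(A) = (-126 + A)*(-69 + A) - A = -A + (-126 + A)*(-69 + A))
1/(S(P(-7, -14)) + R(178)) = 1/((8694 + (-14)² - 196*(-14)) + 0) = 1/((8694 + 196 + 2744) + 0) = 1/(11634 + 0) = 1/11634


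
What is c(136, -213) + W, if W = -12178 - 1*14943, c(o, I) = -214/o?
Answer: -1844335/68 ≈ -27123.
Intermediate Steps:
W = -27121 (W = -12178 - 14943 = -27121)
c(136, -213) + W = -214/136 - 27121 = -214*1/136 - 27121 = -107/68 - 27121 = -1844335/68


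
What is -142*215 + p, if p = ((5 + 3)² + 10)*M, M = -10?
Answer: -31270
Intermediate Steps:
p = -740 (p = ((5 + 3)² + 10)*(-10) = (8² + 10)*(-10) = (64 + 10)*(-10) = 74*(-10) = -740)
-142*215 + p = -142*215 - 740 = -30530 - 740 = -31270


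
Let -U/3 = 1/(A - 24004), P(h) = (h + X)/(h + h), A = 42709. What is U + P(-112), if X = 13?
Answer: 617041/1396640 ≈ 0.44180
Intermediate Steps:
P(h) = (13 + h)/(2*h) (P(h) = (h + 13)/(h + h) = (13 + h)/((2*h)) = (13 + h)*(1/(2*h)) = (13 + h)/(2*h))
U = -1/6235 (U = -3/(42709 - 24004) = -3/18705 = -3*1/18705 = -1/6235 ≈ -0.00016038)
U + P(-112) = -1/6235 + (1/2)*(13 - 112)/(-112) = -1/6235 + (1/2)*(-1/112)*(-99) = -1/6235 + 99/224 = 617041/1396640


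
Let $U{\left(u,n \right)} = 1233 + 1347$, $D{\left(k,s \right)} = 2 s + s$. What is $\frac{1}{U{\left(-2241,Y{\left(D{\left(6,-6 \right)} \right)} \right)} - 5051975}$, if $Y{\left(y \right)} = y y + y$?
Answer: $- \frac{1}{5049395} \approx -1.9804 \cdot 10^{-7}$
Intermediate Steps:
$D{\left(k,s \right)} = 3 s$
$Y{\left(y \right)} = y + y^{2}$ ($Y{\left(y \right)} = y^{2} + y = y + y^{2}$)
$U{\left(u,n \right)} = 2580$
$\frac{1}{U{\left(-2241,Y{\left(D{\left(6,-6 \right)} \right)} \right)} - 5051975} = \frac{1}{2580 - 5051975} = \frac{1}{-5049395} = - \frac{1}{5049395}$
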